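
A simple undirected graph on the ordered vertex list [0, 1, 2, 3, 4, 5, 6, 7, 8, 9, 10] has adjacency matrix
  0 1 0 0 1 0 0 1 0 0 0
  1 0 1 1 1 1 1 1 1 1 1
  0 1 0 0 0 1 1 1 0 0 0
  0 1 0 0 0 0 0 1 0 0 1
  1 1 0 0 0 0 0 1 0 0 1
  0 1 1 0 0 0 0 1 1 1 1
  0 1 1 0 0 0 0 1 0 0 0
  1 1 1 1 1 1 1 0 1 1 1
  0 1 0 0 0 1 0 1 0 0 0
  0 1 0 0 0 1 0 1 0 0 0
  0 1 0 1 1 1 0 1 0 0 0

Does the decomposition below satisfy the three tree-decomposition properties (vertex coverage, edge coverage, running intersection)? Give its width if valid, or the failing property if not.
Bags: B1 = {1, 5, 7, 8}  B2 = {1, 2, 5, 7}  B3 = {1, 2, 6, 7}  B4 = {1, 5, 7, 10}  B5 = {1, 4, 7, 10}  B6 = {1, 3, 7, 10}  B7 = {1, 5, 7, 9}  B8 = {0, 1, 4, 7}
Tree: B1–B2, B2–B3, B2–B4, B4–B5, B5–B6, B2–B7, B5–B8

Every vertex of G appears in some bag (union = {0, 1, 2, 3, 4, 5, 6, 7, 8, 9, 10}); every edge is covered by a bag; and for each vertex v the set of bags containing v is connected in the bag tree. The decomposition is therefore valid. The largest bag has 4 vertices, so the width is 3.

Yes; width 3.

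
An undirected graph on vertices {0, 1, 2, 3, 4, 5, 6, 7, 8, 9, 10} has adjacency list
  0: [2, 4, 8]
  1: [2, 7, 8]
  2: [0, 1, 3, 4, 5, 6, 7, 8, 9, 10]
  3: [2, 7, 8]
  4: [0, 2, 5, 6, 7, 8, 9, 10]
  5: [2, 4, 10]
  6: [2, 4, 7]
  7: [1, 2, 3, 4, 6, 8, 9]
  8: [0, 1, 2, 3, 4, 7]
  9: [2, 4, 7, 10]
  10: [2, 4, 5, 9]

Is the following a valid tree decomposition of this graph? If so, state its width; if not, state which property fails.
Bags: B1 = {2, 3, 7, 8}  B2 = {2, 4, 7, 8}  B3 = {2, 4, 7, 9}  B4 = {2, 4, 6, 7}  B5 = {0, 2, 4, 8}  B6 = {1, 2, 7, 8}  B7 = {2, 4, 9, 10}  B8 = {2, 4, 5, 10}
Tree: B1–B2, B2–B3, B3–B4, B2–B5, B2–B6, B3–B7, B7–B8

Yes; width 3.

Vertex coverage: the bags together contain {0, 1, 2, 3, 4, 5, 6, 7, 8, 9, 10}, the full vertex set. Edge coverage: each edge of G has both endpoints in at least one bag. Running intersection: for every vertex, the bags containing it form a connected subtree. All three properties hold, so this is a valid tree decomposition of width max|bag| − 1 = 3, and hence tw(G) ≤ 3.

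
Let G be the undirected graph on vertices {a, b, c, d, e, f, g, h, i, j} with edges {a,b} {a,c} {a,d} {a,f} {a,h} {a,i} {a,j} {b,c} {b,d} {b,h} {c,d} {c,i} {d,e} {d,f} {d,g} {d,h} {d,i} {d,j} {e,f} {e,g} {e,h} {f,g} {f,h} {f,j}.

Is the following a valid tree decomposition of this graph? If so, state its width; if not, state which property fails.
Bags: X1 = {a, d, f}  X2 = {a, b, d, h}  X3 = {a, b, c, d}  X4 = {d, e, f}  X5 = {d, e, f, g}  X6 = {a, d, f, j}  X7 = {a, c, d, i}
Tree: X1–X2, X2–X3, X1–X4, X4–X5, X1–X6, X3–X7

A tree decomposition must satisfy three properties: every vertex lies in some bag; for every edge, both endpoints lie together in some bag; and for every vertex, the bags containing it form a connected subtree. Here edge (h,f) lies in no bag, so the decomposition is invalid.

No — edge (h,f) lies in no bag.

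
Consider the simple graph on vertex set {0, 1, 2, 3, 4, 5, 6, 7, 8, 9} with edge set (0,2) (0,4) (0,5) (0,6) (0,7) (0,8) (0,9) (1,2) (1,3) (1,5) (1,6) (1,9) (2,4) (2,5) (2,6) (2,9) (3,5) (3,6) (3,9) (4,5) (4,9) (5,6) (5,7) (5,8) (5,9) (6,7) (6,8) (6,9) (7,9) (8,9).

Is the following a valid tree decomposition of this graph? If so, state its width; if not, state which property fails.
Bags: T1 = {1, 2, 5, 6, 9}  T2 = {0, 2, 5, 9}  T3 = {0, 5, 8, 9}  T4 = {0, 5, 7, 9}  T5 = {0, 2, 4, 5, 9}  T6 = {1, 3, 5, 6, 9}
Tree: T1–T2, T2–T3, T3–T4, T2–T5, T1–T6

No — edge (6,0) lies in no bag.

A tree decomposition must satisfy three properties: every vertex lies in some bag; for every edge, both endpoints lie together in some bag; and for every vertex, the bags containing it form a connected subtree. Here edge (6,0) lies in no bag, so the decomposition is invalid.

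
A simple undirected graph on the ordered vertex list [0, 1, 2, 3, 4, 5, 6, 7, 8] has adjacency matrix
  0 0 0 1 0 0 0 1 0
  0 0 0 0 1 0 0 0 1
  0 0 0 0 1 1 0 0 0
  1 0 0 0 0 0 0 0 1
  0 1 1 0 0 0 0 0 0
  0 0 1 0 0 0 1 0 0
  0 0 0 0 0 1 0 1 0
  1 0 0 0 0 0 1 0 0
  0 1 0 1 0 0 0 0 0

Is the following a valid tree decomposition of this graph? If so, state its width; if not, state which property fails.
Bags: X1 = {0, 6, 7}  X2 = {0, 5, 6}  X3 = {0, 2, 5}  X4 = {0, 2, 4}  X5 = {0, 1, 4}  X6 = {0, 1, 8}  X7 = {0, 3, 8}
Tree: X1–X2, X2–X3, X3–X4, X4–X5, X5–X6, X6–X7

Every vertex of G appears in some bag (union = {0, 1, 2, 3, 4, 5, 6, 7, 8}); every edge is covered by a bag; and for each vertex v the set of bags containing v is connected in the bag tree. The decomposition is therefore valid. The largest bag has 3 vertices, so the width is 2.

Yes; width 2.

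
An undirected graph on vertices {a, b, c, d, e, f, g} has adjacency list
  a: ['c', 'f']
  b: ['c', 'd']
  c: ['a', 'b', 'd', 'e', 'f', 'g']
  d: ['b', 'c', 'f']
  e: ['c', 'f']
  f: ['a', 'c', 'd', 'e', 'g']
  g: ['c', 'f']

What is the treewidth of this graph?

2

A width-2 tree decomposition is:
Bags: B1 = {c, f, g}  B2 = {c, d, f}  B3 = {c, e, f}  B4 = {b, c, d}  B5 = {a, c, f}
Tree: B1–B2, B2–B3, B2–B4, B1–B5
Each bag holds 3 vertices, so the decomposition has width 2, which upper-bounds the treewidth. On the other hand G contains the 3-clique {c, d, f}. A clique must lie in a single bag of any decomposition, so no decomposition can have width below 2. The upper and lower bounds meet at 2, so that is the treewidth.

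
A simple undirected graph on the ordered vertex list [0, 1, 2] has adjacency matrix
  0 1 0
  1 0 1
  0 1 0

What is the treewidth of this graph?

A width-1 tree decomposition is:
Bags: B1 = {0, 1}  B2 = {1, 2}
Tree: B1–B2
Every bag has size at most 2, so the width is 2 − 1 = 1 and tw(G) ≤ 1. Any graph with an edge has treewidth ≥ 1, and G has the edge 0–1. Therefore the treewidth is 1.

1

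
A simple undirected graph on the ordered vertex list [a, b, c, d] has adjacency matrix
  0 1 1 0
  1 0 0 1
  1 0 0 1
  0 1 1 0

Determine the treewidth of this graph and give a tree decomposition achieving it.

Every bag has size at most 3, so the width is 3 − 1 = 2 and tw(G) ≤ 2. The edges d–b–a–c–d form a cycle, so G is not a tree and its treewidth is at least 2. Combining the bounds, tw(G) = 2.

Treewidth 2.
One such decomposition:
Bags: B1 = {a, b, d}  B2 = {a, c, d}
Tree: B1–B2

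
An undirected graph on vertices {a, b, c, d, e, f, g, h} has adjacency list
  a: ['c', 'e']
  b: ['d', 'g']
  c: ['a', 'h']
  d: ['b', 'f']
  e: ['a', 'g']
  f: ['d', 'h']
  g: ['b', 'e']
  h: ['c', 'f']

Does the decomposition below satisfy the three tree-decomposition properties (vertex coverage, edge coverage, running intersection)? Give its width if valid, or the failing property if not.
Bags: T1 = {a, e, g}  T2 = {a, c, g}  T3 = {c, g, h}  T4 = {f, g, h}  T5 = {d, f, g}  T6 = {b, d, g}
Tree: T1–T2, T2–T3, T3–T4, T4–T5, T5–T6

Yes; width 2.

Checking the three conditions: (i) the bags cover all of {a, b, c, d, e, f, g, h}; (ii) for each edge, some bag contains both endpoints; (iii) the bags containing any fixed vertex form a subtree. All hold, so the decomposition is valid with width 3 − 1 = 2.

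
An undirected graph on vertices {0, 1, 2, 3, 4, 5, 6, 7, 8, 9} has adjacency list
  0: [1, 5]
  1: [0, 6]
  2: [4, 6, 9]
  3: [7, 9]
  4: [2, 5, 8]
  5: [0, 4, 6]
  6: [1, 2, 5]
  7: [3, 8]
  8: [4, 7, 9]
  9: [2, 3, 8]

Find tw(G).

A width-2 tree decomposition is:
Bags: B1 = {3, 7, 9}  B2 = {7, 8, 9}  B3 = {2, 8, 9}  B4 = {2, 4, 8}  B5 = {2, 4, 6}  B6 = {4, 5, 6}  B7 = {1, 5, 6}  B8 = {0, 1, 5}
Tree: B1–B2, B2–B3, B3–B4, B4–B5, B5–B6, B6–B7, B7–B8
Each bag holds 3 vertices, so the decomposition has width 2, which upper-bounds the treewidth. Since 3–7–8–9–3 is a cycle in G, G is not acyclic. Forests are exactly the graphs of treewidth ≤ 1, so tw(G) ≥ 2. The upper and lower bounds meet at 2, so that is the treewidth.

2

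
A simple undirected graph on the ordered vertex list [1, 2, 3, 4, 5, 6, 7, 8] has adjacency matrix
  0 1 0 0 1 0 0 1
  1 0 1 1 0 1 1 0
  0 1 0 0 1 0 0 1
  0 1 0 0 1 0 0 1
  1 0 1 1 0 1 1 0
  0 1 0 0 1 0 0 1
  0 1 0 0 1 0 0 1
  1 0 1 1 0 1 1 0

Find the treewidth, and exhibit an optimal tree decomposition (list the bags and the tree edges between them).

Treewidth 3.
Bags: B1 = {2, 4, 5, 8}  B2 = {2, 5, 7, 8}  B3 = {2, 5, 6, 8}  B4 = {1, 2, 5, 8}  B5 = {2, 3, 5, 8}
Tree: B1–B2, B2–B3, B3–B4, B4–B5

The largest bag has 4 vertices, giving width 3; this decomposition certifies tw(G) ≤ 3. For the lower bound: the 4 vertex sets {2,4}, {5,7}, {8}, {6} are disjoint, each induces a connected subgraph, and every pair is joined by at least one edge of G. Contracting each set to a single vertex therefore yields K_{4} as a minor, and since treewidth is minor-monotone, tw(G) ≥ tw(K_{4}) = 3. The upper and lower bounds meet at 3, so that is the treewidth.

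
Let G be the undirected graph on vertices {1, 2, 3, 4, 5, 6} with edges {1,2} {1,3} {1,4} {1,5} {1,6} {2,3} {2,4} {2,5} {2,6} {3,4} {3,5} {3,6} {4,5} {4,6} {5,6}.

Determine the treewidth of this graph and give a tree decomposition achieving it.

Treewidth 5.
Bags: B1 = {1, 2, 3, 4, 5, 6}
Tree: (single bag)

A single bag containing all 6 vertices is trivially a valid decomposition of width 5. For the lower bound, the 6 vertices {1, 2, 3, 4, 5, 6} are pairwise adjacent, and any tree decomposition puts a clique entirely inside one bag — forcing width ≥ 5. Therefore the treewidth is 5.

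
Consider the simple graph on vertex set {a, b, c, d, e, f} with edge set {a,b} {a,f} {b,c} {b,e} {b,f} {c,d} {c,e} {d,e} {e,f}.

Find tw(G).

A width-2 tree decomposition is:
Bags: B1 = {b, c, e}  B2 = {b, e, f}  B3 = {a, b, f}  B4 = {c, d, e}
Tree: B1–B2, B2–B3, B1–B4
The largest bag has 3 vertices, giving width 2; this decomposition certifies tw(G) ≤ 2. Conversely, {c, d, e} is a clique of size 3, and the vertices of any clique must share a bag in every tree decomposition; so some bag has ≥ 3 vertices and tw(G) ≥ 2. The upper and lower bounds meet at 2, so that is the treewidth.

2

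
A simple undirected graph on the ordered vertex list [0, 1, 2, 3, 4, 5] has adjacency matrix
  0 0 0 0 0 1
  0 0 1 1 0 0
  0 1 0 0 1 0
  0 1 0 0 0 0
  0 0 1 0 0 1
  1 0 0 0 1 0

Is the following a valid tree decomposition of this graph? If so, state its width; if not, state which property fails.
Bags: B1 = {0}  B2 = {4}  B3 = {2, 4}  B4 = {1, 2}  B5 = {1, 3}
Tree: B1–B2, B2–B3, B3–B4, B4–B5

A tree decomposition must satisfy three properties: every vertex lies in some bag; for every edge, both endpoints lie together in some bag; and for every vertex, the bags containing it form a connected subtree. Here vertex 5 appears in no bag, so the decomposition is invalid.

No — vertex 5 appears in no bag.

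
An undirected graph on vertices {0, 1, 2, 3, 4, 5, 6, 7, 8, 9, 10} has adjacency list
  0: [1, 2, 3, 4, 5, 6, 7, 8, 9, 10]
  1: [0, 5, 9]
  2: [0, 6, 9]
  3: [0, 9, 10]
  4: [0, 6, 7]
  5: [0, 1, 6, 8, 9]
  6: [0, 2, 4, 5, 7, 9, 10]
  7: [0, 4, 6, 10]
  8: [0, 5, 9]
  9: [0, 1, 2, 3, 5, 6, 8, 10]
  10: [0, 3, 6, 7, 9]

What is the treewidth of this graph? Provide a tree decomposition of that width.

The largest bag has 4 vertices, giving width 3; this decomposition certifies tw(G) ≤ 3. For the lower bound, the 4 vertices {0, 3, 9, 10} are pairwise adjacent, and any tree decomposition puts a clique entirely inside one bag — forcing width ≥ 3. Hence tw(G) = 3 exactly.

Treewidth 3.
One such decomposition:
Bags: B1 = {0, 6, 9, 10}  B2 = {0, 3, 9, 10}  B3 = {0, 5, 6, 9}  B4 = {0, 5, 8, 9}  B5 = {0, 6, 7, 10}  B6 = {0, 4, 6, 7}  B7 = {0, 1, 5, 9}  B8 = {0, 2, 6, 9}
Tree: B1–B2, B1–B3, B3–B4, B1–B5, B5–B6, B4–B7, B1–B8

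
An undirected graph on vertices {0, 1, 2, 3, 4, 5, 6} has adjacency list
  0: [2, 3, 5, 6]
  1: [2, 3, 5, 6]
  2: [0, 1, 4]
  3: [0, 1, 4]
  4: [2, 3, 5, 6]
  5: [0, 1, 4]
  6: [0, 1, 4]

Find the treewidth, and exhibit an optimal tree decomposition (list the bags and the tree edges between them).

Each bag holds 4 vertices, so the decomposition has width 3, which upper-bounds the treewidth. For the lower bound: the 4 vertex sets {4,5}, {1,3}, {0}, {6} are disjoint, each induces a connected subgraph, and every pair is joined by at least one edge of G. Contracting each set to a single vertex therefore yields K_{4} as a minor, and since treewidth is minor-monotone, tw(G) ≥ tw(K_{4}) = 3. Hence tw(G) = 3 exactly.

Treewidth 3.
One optimal decomposition is:
Bags: B1 = {0, 1, 4, 5}  B2 = {0, 1, 3, 4}  B3 = {0, 1, 4, 6}  B4 = {0, 1, 2, 4}
Tree: B1–B2, B2–B3, B3–B4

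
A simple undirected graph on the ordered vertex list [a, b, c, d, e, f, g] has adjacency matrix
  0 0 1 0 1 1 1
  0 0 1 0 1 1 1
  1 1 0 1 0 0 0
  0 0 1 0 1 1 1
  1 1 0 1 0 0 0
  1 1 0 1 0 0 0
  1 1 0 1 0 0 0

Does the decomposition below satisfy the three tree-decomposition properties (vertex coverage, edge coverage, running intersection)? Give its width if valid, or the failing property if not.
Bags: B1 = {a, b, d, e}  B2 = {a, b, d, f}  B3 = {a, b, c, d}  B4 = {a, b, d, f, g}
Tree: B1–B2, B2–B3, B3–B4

No — bags containing vertex f are not connected in the tree.

A tree decomposition must satisfy three properties: every vertex lies in some bag; for every edge, both endpoints lie together in some bag; and for every vertex, the bags containing it form a connected subtree. Here bags containing vertex f are not connected in the tree, so the decomposition is invalid.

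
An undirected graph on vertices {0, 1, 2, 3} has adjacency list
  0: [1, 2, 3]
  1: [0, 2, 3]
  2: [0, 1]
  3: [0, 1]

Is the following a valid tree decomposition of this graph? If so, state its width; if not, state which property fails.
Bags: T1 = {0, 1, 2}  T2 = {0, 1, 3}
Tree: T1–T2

Vertex coverage: the bags together contain {0, 1, 2, 3}, the full vertex set. Edge coverage: each edge of G has both endpoints in at least one bag. Running intersection: for every vertex, the bags containing it form a connected subtree. All three properties hold, so this is a valid tree decomposition of width max|bag| − 1 = 2, and hence tw(G) ≤ 2.

Yes; width 2.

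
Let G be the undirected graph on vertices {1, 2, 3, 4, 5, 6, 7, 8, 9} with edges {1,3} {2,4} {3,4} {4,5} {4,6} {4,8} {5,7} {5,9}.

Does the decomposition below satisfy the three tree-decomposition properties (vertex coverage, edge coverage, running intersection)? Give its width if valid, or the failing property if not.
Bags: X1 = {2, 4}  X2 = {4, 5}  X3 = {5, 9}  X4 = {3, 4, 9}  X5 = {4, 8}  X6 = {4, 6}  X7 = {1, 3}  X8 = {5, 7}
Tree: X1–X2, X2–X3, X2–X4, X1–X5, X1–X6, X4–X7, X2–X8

No — bags containing vertex 9 are not connected in the tree.

A tree decomposition must satisfy three properties: every vertex lies in some bag; for every edge, both endpoints lie together in some bag; and for every vertex, the bags containing it form a connected subtree. Here bags containing vertex 9 are not connected in the tree, so the decomposition is invalid.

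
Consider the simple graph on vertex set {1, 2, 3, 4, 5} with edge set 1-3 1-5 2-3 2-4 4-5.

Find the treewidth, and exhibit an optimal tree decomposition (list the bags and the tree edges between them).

Treewidth 2.
One such decomposition:
Bags: B1 = {1, 2, 3}  B2 = {1, 2, 4}  B3 = {1, 4, 5}
Tree: B1–B2, B2–B3

The largest bag has 3 vertices, giving width 2; this decomposition certifies tw(G) ≤ 2. Since 1–3–2–4–5–1 is a cycle in G, G is not acyclic. Forests are exactly the graphs of treewidth ≤ 1, so tw(G) ≥ 2. Combining the bounds, tw(G) = 2.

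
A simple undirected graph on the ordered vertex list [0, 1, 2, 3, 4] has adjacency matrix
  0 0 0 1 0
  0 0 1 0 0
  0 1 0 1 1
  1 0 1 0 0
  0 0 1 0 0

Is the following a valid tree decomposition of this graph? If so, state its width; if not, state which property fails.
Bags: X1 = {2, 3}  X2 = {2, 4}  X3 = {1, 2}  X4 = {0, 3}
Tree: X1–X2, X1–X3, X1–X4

Vertex coverage: the bags together contain {0, 1, 2, 3, 4}, the full vertex set. Edge coverage: each edge of G has both endpoints in at least one bag. Running intersection: for every vertex, the bags containing it form a connected subtree. All three properties hold, so this is a valid tree decomposition of width max|bag| − 1 = 1, and hence tw(G) ≤ 1.

Yes; width 1.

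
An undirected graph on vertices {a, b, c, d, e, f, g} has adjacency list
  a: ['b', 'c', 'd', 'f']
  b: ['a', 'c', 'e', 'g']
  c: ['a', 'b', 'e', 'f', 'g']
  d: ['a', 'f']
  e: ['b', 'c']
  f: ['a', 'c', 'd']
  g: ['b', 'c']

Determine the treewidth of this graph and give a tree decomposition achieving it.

Each bag holds 3 vertices, so the decomposition has width 2, which upper-bounds the treewidth. Conversely, {a, d, f} is a clique of size 3, and the vertices of any clique must share a bag in every tree decomposition; so some bag has ≥ 3 vertices and tw(G) ≥ 2. Combining the bounds, tw(G) = 2.

Treewidth 2.
One optimal decomposition is:
Bags: B1 = {b, c, g}  B2 = {b, c, e}  B3 = {a, b, c}  B4 = {a, c, f}  B5 = {a, d, f}
Tree: B1–B2, B1–B3, B3–B4, B4–B5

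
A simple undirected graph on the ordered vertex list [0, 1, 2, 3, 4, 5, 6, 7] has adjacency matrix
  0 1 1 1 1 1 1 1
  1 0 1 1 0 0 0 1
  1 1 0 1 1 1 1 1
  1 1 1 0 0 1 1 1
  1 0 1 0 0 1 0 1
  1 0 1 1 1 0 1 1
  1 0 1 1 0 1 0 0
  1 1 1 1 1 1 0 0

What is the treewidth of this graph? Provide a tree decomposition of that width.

Treewidth 4.
One such decomposition:
Bags: B1 = {0, 2, 4, 5, 7}  B2 = {0, 2, 3, 5, 7}  B3 = {0, 1, 2, 3, 7}  B4 = {0, 2, 3, 5, 6}
Tree: B1–B2, B2–B3, B2–B4

Each bag holds 5 vertices, so the decomposition has width 4, which upper-bounds the treewidth. Conversely, {0, 1, 2, 3, 7} is a clique of size 5, and the vertices of any clique must share a bag in every tree decomposition; so some bag has ≥ 5 vertices and tw(G) ≥ 4. Hence tw(G) = 4 exactly.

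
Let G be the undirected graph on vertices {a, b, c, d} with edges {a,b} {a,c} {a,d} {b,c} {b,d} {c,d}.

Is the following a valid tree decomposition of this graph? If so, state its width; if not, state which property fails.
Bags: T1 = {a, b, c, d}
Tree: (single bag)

Every vertex of G appears in some bag (union = {a, b, c, d}); every edge is covered by a bag; and for each vertex v the set of bags containing v is connected in the bag tree. The decomposition is therefore valid. The largest bag has 4 vertices, so the width is 3.

Yes; width 3.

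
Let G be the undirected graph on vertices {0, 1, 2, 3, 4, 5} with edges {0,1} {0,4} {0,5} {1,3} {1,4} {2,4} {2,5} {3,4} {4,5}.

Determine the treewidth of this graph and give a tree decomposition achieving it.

Treewidth 2.
Bags: B1 = {2, 4, 5}  B2 = {0, 4, 5}  B3 = {0, 1, 4}  B4 = {1, 3, 4}
Tree: B1–B2, B2–B3, B3–B4

Every bag has size at most 3, so the width is 3 − 1 = 2 and tw(G) ≤ 2. Conversely, {0, 1, 4} is a clique of size 3, and the vertices of any clique must share a bag in every tree decomposition; so some bag has ≥ 3 vertices and tw(G) ≥ 2. Combining the bounds, tw(G) = 2.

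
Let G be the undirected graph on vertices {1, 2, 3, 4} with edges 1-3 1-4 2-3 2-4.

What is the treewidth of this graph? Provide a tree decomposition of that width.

The largest bag has 3 vertices, giving width 2; this decomposition certifies tw(G) ≤ 2. For the lower bound, G contains the cycle 4–1–3–2–4, so G is not a forest; only forests have treewidth ≤ 1, hence tw(G) ≥ 2. Therefore the treewidth is 2.

Treewidth 2.
One optimal decomposition is:
Bags: B1 = {1, 3, 4}  B2 = {2, 3, 4}
Tree: B1–B2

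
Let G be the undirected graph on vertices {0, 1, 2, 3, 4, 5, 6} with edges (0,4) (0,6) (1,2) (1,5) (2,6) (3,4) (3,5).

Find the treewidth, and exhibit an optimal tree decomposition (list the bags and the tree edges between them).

Treewidth 2.
One optimal decomposition is:
Bags: B1 = {0, 2, 6}  B2 = {0, 2, 4}  B3 = {2, 3, 4}  B4 = {2, 3, 5}  B5 = {1, 2, 5}
Tree: B1–B2, B2–B3, B3–B4, B4–B5

Every bag has size at most 3, so the width is 3 − 1 = 2 and tw(G) ≤ 2. The edges 2–6–0–4–3–5–1–2 form a cycle, so G is not a tree and its treewidth is at least 2. Therefore the treewidth is 2.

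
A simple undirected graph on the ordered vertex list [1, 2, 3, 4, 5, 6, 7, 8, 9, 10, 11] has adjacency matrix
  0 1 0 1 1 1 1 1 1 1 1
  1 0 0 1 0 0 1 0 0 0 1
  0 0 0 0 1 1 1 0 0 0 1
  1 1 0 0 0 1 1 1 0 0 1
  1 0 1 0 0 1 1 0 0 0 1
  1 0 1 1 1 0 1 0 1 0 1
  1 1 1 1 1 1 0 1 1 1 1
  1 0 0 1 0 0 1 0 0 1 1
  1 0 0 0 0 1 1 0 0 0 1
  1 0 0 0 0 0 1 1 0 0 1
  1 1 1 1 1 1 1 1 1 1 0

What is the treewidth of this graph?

A width-4 tree decomposition is:
Bags: B1 = {1, 2, 4, 7, 11}  B2 = {1, 4, 6, 7, 11}  B3 = {1, 4, 7, 8, 11}  B4 = {1, 5, 6, 7, 11}  B5 = {1, 7, 8, 10, 11}  B6 = {1, 6, 7, 9, 11}  B7 = {3, 5, 6, 7, 11}
Tree: B1–B2, B1–B3, B2–B4, B3–B5, B2–B6, B4–B7
Every bag has size at most 5, so the width is 5 − 1 = 4 and tw(G) ≤ 4. For the lower bound, the 5 vertices {1, 6, 7, 9, 11} are pairwise adjacent, and any tree decomposition puts a clique entirely inside one bag — forcing width ≥ 4. Hence tw(G) = 4 exactly.

4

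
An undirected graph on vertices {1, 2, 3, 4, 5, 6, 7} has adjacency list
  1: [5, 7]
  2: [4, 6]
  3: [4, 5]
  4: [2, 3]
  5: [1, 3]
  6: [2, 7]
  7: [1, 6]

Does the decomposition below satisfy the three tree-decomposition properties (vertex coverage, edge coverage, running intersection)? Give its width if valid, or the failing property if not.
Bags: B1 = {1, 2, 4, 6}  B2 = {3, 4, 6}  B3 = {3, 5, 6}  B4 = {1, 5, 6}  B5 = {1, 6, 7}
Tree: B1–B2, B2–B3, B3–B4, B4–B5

No — bags containing vertex 1 are not connected in the tree.

A tree decomposition must satisfy three properties: every vertex lies in some bag; for every edge, both endpoints lie together in some bag; and for every vertex, the bags containing it form a connected subtree. Here bags containing vertex 1 are not connected in the tree, so the decomposition is invalid.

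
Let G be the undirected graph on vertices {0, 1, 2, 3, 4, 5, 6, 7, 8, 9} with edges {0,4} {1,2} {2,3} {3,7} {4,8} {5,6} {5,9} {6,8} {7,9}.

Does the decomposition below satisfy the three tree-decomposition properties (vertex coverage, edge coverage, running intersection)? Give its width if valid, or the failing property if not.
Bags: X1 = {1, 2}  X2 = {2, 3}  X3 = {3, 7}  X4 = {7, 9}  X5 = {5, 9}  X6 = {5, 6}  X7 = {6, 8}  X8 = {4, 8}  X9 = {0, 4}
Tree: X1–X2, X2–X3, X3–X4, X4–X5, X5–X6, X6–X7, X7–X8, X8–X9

Yes; width 1.

Vertex coverage: the bags together contain {0, 1, 2, 3, 4, 5, 6, 7, 8, 9}, the full vertex set. Edge coverage: each edge of G has both endpoints in at least one bag. Running intersection: for every vertex, the bags containing it form a connected subtree. All three properties hold, so this is a valid tree decomposition of width max|bag| − 1 = 1, and hence tw(G) ≤ 1.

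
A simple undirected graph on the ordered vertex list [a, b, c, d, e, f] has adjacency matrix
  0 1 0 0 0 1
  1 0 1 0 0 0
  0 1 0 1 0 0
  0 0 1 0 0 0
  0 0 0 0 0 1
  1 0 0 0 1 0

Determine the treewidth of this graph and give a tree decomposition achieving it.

Treewidth 1.
One optimal decomposition is:
Bags: B1 = {e, f}  B2 = {a, f}  B3 = {a, b}  B4 = {b, c}  B5 = {c, d}
Tree: B1–B2, B2–B3, B3–B4, B4–B5

Every bag has size at most 2, so the width is 2 − 1 = 1 and tw(G) ≤ 1. G has an edge, so its treewidth is at least 1. The upper and lower bounds meet at 1, so that is the treewidth.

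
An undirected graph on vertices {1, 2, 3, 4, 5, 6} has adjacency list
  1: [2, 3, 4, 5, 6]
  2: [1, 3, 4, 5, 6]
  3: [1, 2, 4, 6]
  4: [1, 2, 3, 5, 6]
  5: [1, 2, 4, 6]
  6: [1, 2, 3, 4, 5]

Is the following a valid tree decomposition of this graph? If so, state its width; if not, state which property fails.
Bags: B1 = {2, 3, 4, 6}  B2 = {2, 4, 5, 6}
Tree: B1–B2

No — vertex 1 appears in no bag.

A tree decomposition must satisfy three properties: every vertex lies in some bag; for every edge, both endpoints lie together in some bag; and for every vertex, the bags containing it form a connected subtree. Here vertex 1 appears in no bag, so the decomposition is invalid.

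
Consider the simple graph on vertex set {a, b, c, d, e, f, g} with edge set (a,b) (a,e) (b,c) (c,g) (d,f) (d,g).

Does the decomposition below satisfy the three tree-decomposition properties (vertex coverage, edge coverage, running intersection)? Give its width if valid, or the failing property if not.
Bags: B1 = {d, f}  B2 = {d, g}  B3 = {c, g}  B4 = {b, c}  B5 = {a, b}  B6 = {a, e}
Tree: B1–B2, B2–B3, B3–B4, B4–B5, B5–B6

Yes; width 1.

Every vertex of G appears in some bag (union = {a, b, c, d, e, f, g}); every edge is covered by a bag; and for each vertex v the set of bags containing v is connected in the bag tree. The decomposition is therefore valid. The largest bag has 2 vertices, so the width is 1.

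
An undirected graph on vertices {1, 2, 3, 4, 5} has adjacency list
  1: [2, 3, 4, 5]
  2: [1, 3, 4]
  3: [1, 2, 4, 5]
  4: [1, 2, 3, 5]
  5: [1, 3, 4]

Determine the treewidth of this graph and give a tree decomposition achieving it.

Treewidth 3.
One optimal decomposition is:
Bags: B1 = {1, 2, 3, 4}  B2 = {1, 3, 4, 5}
Tree: B1–B2

The largest bag has 4 vertices, giving width 3; this decomposition certifies tw(G) ≤ 3. Conversely, {1, 2, 3, 4} is a clique of size 4, and the vertices of any clique must share a bag in every tree decomposition; so some bag has ≥ 4 vertices and tw(G) ≥ 3. Hence tw(G) = 3 exactly.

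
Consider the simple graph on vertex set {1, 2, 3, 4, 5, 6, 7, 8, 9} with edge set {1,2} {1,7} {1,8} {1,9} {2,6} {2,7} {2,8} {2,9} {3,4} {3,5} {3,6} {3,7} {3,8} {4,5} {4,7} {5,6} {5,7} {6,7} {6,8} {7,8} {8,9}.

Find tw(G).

3

A width-3 tree decomposition is:
Bags: B1 = {3, 6, 7, 8}  B2 = {2, 6, 7, 8}  B3 = {3, 5, 6, 7}  B4 = {1, 2, 7, 8}  B5 = {1, 2, 8, 9}  B6 = {3, 4, 5, 7}
Tree: B1–B2, B1–B3, B2–B4, B4–B5, B3–B6
Each bag holds 4 vertices, so the decomposition has width 3, which upper-bounds the treewidth. For the lower bound, the 4 vertices {1, 2, 8, 9} are pairwise adjacent, and any tree decomposition puts a clique entirely inside one bag — forcing width ≥ 3. Therefore the treewidth is 3.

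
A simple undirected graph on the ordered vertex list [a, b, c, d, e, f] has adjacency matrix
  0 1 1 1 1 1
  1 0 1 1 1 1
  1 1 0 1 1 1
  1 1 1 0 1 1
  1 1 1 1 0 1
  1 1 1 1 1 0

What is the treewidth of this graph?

5

A width-5 tree decomposition is:
Bags: B1 = {a, b, c, d, e, f}
Tree: (single bag)
A single bag containing all 6 vertices is trivially a valid decomposition of width 5. For the lower bound, the 6 vertices {a, b, c, d, e, f} are pairwise adjacent, and any tree decomposition puts a clique entirely inside one bag — forcing width ≥ 5. Hence tw(G) = 5 exactly.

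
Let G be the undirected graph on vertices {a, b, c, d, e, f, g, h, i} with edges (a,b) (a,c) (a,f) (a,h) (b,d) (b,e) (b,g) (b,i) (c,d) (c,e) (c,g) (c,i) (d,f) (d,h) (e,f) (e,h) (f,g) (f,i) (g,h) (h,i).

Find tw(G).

A width-4 tree decomposition is:
Bags: B1 = {b, c, f, g, h}  B2 = {b, c, d, f, h}  B3 = {b, c, e, f, h}  B4 = {b, c, f, h, i}  B5 = {a, b, c, f, h}
Tree: B1–B2, B2–B3, B3–B4, B4–B5
Every bag has size at most 5, so the width is 5 − 1 = 4 and tw(G) ≤ 4. For the lower bound: the 5 vertex sets {b,g}, {d,f}, {c,e}, {h}, {i} are disjoint, each induces a connected subgraph, and every pair is joined by at least one edge of G. Contracting each set to a single vertex therefore yields K_{5} as a minor, and since treewidth is minor-monotone, tw(G) ≥ tw(K_{5}) = 4. The upper and lower bounds meet at 4, so that is the treewidth.

4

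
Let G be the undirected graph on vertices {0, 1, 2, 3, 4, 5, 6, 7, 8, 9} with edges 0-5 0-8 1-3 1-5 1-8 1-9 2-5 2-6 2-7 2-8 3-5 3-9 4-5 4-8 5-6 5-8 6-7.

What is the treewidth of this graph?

2

A width-2 tree decomposition is:
Bags: B1 = {4, 5, 8}  B2 = {1, 5, 8}  B3 = {0, 5, 8}  B4 = {1, 3, 5}  B5 = {1, 3, 9}  B6 = {2, 5, 8}  B7 = {2, 5, 6}  B8 = {2, 6, 7}
Tree: B1–B2, B1–B3, B2–B4, B4–B5, B1–B6, B6–B7, B7–B8
Each bag holds 3 vertices, so the decomposition has width 2, which upper-bounds the treewidth. For the lower bound, the 3 vertices {1, 3, 9} are pairwise adjacent, and any tree decomposition puts a clique entirely inside one bag — forcing width ≥ 2. Therefore the treewidth is 2.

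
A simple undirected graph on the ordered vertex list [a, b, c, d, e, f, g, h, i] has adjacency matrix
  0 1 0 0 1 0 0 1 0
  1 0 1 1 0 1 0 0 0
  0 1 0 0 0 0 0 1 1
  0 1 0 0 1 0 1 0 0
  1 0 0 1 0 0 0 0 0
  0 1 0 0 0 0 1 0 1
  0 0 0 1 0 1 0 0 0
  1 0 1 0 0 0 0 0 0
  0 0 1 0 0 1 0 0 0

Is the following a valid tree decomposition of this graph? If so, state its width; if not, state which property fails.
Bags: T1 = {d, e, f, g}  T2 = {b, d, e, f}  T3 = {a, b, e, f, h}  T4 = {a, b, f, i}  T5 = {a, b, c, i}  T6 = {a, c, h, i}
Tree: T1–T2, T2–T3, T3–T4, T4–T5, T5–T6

No — bags containing vertex h are not connected in the tree.

A tree decomposition must satisfy three properties: every vertex lies in some bag; for every edge, both endpoints lie together in some bag; and for every vertex, the bags containing it form a connected subtree. Here bags containing vertex h are not connected in the tree, so the decomposition is invalid.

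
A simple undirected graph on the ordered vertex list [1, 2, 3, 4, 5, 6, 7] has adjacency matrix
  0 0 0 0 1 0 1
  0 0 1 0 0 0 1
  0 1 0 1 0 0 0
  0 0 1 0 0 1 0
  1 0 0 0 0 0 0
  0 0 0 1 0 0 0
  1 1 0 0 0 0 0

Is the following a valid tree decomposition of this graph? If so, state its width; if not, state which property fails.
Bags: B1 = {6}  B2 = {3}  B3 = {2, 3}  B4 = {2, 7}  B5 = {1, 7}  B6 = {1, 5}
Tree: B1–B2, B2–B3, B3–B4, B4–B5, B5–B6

No — vertex 4 appears in no bag.

A tree decomposition must satisfy three properties: every vertex lies in some bag; for every edge, both endpoints lie together in some bag; and for every vertex, the bags containing it form a connected subtree. Here vertex 4 appears in no bag, so the decomposition is invalid.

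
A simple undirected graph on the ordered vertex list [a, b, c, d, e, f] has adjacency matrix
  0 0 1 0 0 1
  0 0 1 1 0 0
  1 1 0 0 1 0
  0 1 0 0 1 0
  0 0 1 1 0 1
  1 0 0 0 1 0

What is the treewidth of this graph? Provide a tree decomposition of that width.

The largest bag has 3 vertices, giving width 2; this decomposition certifies tw(G) ≤ 2. For the lower bound, G contains the cycle d–b–c–e–d, so G is not a forest; only forests have treewidth ≤ 1, hence tw(G) ≥ 2. Combining the bounds, tw(G) = 2.

Treewidth 2.
Bags: B1 = {b, d, e}  B2 = {b, c, e}  B3 = {c, e, f}  B4 = {a, c, f}
Tree: B1–B2, B2–B3, B3–B4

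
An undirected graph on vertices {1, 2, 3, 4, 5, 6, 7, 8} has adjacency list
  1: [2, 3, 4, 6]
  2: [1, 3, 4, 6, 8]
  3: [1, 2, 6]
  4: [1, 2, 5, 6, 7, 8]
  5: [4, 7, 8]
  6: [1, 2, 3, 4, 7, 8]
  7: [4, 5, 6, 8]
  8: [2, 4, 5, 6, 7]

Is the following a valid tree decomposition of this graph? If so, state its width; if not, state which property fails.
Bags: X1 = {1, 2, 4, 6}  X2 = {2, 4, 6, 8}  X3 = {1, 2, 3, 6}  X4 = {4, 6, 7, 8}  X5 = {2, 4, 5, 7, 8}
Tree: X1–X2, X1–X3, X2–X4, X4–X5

No — bags containing vertex 2 are not connected in the tree.

A tree decomposition must satisfy three properties: every vertex lies in some bag; for every edge, both endpoints lie together in some bag; and for every vertex, the bags containing it form a connected subtree. Here bags containing vertex 2 are not connected in the tree, so the decomposition is invalid.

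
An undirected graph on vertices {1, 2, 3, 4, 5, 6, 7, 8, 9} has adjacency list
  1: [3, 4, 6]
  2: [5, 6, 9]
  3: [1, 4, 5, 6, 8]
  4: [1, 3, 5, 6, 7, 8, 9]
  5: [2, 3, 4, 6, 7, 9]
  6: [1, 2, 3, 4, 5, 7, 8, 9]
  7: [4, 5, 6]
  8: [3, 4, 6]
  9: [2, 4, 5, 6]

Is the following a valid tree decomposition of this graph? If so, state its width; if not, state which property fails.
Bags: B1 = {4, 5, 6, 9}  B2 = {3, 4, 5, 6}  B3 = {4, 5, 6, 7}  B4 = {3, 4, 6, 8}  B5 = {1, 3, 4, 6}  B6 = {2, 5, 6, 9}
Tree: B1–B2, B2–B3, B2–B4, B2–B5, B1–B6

Yes; width 3.

Vertex coverage: the bags together contain {1, 2, 3, 4, 5, 6, 7, 8, 9}, the full vertex set. Edge coverage: each edge of G has both endpoints in at least one bag. Running intersection: for every vertex, the bags containing it form a connected subtree. All three properties hold, so this is a valid tree decomposition of width max|bag| − 1 = 3, and hence tw(G) ≤ 3.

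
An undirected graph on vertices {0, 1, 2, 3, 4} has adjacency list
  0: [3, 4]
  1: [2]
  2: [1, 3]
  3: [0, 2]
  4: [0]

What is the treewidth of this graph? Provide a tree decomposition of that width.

Every bag has size at most 2, so the width is 2 − 1 = 1 and tw(G) ≤ 1. Any graph with an edge has treewidth ≥ 1, and G has the edge 1–2. Therefore the treewidth is 1.

Treewidth 1.
Bags: B1 = {1, 2}  B2 = {2, 3}  B3 = {0, 3}  B4 = {0, 4}
Tree: B1–B2, B2–B3, B3–B4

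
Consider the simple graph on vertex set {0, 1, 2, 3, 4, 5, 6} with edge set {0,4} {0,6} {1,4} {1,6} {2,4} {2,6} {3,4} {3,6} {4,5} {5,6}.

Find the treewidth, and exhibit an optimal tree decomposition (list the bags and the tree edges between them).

Each bag holds 3 vertices, so the decomposition has width 2, which upper-bounds the treewidth. For the lower bound, G contains the cycle 4–5–6–0–4, so G is not a forest; only forests have treewidth ≤ 1, hence tw(G) ≥ 2. Hence tw(G) = 2 exactly.

Treewidth 2.
One such decomposition:
Bags: B1 = {4, 5, 6}  B2 = {0, 4, 6}  B3 = {1, 4, 6}  B4 = {2, 4, 6}  B5 = {3, 4, 6}
Tree: B1–B2, B2–B3, B3–B4, B4–B5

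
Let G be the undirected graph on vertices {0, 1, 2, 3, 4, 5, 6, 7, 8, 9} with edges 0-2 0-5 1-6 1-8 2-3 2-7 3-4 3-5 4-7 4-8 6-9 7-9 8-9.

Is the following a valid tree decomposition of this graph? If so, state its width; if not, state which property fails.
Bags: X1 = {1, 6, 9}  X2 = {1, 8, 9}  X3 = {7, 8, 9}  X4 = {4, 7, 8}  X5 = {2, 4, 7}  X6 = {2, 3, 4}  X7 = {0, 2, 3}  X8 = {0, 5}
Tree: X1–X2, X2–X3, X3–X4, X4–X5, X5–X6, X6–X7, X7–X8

A tree decomposition must satisfy three properties: every vertex lies in some bag; for every edge, both endpoints lie together in some bag; and for every vertex, the bags containing it form a connected subtree. Here edge (3,5) lies in no bag, so the decomposition is invalid.

No — edge (3,5) lies in no bag.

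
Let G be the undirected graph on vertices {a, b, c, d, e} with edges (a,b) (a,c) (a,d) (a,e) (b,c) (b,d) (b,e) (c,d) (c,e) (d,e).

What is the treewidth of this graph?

A width-4 tree decomposition is:
Bags: B1 = {a, b, c, d, e}
Tree: (single bag)
With just one bag of size 5, the width is 5 − 1 = 4, so tw(G) ≤ 4. For the lower bound, the 5 vertices {a, b, c, d, e} are pairwise adjacent, and any tree decomposition puts a clique entirely inside one bag — forcing width ≥ 4. Combining the bounds, tw(G) = 4.

4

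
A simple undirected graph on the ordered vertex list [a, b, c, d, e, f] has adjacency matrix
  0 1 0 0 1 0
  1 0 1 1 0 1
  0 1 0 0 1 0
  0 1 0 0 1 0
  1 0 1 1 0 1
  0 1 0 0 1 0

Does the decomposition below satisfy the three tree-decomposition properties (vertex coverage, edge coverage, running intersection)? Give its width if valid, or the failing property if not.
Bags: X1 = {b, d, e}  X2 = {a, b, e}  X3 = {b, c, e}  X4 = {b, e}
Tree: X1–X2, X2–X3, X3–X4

A tree decomposition must satisfy three properties: every vertex lies in some bag; for every edge, both endpoints lie together in some bag; and for every vertex, the bags containing it form a connected subtree. Here vertex f appears in no bag, so the decomposition is invalid.

No — vertex f appears in no bag.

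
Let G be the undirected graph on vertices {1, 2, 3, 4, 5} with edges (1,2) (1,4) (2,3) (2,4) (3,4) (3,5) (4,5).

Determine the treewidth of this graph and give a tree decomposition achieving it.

Treewidth 2.
One such decomposition:
Bags: B1 = {2, 3, 4}  B2 = {1, 2, 4}  B3 = {3, 4, 5}
Tree: B1–B2, B1–B3

Every bag has size at most 3, so the width is 3 − 1 = 2 and tw(G) ≤ 2. On the other hand G contains the 3-clique {1, 2, 4}. A clique must lie in a single bag of any decomposition, so no decomposition can have width below 2. Therefore the treewidth is 2.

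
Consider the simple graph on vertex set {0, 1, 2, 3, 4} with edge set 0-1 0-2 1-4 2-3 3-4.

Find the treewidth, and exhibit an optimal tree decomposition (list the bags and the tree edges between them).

The largest bag has 3 vertices, giving width 2; this decomposition certifies tw(G) ≤ 2. Since 4–3–2–0–1–4 is a cycle in G, G is not acyclic. Forests are exactly the graphs of treewidth ≤ 1, so tw(G) ≥ 2. The upper and lower bounds meet at 2, so that is the treewidth.

Treewidth 2.
One such decomposition:
Bags: B1 = {2, 3, 4}  B2 = {0, 2, 4}  B3 = {0, 1, 4}
Tree: B1–B2, B2–B3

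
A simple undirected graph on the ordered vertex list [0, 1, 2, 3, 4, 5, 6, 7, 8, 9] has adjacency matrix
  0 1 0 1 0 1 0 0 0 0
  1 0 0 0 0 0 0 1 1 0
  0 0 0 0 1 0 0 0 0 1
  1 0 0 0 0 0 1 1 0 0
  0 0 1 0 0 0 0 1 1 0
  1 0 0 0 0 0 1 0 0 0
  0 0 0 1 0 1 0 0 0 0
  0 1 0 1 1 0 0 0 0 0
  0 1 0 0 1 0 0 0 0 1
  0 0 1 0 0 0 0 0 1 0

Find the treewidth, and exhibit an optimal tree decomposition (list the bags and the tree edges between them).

Every bag has size at most 3, so the width is 3 − 1 = 2 and tw(G) ≤ 2. The edges 2–9–8–4–2 form a cycle, so G is not a tree and its treewidth is at least 2. Hence tw(G) = 2 exactly.

Treewidth 2.
Bags: B1 = {2, 4, 9}  B2 = {4, 8, 9}  B3 = {4, 7, 8}  B4 = {1, 7, 8}  B5 = {1, 3, 7}  B6 = {0, 1, 3}  B7 = {0, 3, 6}  B8 = {0, 5, 6}
Tree: B1–B2, B2–B3, B3–B4, B4–B5, B5–B6, B6–B7, B7–B8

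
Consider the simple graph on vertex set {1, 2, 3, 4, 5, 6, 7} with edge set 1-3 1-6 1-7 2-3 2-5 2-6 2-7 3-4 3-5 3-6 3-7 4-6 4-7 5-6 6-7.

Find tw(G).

3

A width-3 tree decomposition is:
Bags: B1 = {2, 3, 6, 7}  B2 = {2, 3, 5, 6}  B3 = {3, 4, 6, 7}  B4 = {1, 3, 6, 7}
Tree: B1–B2, B1–B3, B3–B4
The largest bag has 4 vertices, giving width 3; this decomposition certifies tw(G) ≤ 3. For the lower bound, the 4 vertices {2, 3, 5, 6} are pairwise adjacent, and any tree decomposition puts a clique entirely inside one bag — forcing width ≥ 3. The upper and lower bounds meet at 3, so that is the treewidth.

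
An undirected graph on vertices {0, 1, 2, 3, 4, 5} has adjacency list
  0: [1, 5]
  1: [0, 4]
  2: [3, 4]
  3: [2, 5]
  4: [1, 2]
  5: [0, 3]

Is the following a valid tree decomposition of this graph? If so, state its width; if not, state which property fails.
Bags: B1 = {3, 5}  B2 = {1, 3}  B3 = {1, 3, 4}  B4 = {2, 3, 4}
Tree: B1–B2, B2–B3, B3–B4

No — vertex 0 appears in no bag.

A tree decomposition must satisfy three properties: every vertex lies in some bag; for every edge, both endpoints lie together in some bag; and for every vertex, the bags containing it form a connected subtree. Here vertex 0 appears in no bag, so the decomposition is invalid.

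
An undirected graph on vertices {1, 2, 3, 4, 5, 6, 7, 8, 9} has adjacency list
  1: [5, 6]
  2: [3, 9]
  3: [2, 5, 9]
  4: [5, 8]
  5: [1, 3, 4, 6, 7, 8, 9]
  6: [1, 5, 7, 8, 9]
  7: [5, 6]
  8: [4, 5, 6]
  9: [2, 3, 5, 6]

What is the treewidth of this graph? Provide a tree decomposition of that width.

Treewidth 2.
Bags: B1 = {3, 5, 9}  B2 = {5, 6, 9}  B3 = {2, 3, 9}  B4 = {1, 5, 6}  B5 = {5, 6, 8}  B6 = {5, 6, 7}  B7 = {4, 5, 8}
Tree: B1–B2, B1–B3, B2–B4, B4–B5, B5–B6, B5–B7

Every bag has size at most 3, so the width is 3 − 1 = 2 and tw(G) ≤ 2. For the lower bound, the 3 vertices {2, 3, 9} are pairwise adjacent, and any tree decomposition puts a clique entirely inside one bag — forcing width ≥ 2. Hence tw(G) = 2 exactly.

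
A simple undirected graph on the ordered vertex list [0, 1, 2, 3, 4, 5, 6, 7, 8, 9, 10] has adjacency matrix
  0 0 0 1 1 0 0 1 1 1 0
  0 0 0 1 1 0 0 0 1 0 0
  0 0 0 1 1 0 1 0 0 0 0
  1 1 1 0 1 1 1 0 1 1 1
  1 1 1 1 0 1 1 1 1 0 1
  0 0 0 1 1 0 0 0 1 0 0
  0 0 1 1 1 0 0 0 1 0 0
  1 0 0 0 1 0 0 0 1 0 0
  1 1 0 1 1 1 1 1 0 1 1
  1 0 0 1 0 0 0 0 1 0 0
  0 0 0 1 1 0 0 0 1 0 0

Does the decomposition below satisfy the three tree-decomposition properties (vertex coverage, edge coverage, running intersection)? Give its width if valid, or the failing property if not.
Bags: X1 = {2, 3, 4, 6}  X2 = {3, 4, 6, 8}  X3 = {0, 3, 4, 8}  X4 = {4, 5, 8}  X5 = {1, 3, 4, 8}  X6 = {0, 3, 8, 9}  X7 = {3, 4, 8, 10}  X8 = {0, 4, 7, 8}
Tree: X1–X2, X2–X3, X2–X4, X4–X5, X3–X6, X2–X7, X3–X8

No — edge (3,5) lies in no bag.

A tree decomposition must satisfy three properties: every vertex lies in some bag; for every edge, both endpoints lie together in some bag; and for every vertex, the bags containing it form a connected subtree. Here edge (3,5) lies in no bag, so the decomposition is invalid.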